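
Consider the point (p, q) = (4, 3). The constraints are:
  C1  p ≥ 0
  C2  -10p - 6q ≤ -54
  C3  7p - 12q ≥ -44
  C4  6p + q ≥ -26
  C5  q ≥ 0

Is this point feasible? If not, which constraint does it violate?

C1: 4 ≥ 0 ✓
C2: -58 ≤ -54 ✓
C3: -8 ≥ -44 ✓
C4: 27 ≥ -26 ✓
C5: 3 ≥ 0 ✓

feasible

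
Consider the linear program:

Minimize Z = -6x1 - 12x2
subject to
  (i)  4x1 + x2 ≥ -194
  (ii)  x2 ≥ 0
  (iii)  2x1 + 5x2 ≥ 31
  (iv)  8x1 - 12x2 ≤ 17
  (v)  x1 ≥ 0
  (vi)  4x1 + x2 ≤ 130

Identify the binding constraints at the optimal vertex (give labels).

(v) and (vi)

Corner points and Z = -6x1 - 12x2:
  (457/64, 107/32) → Z = -2655/32
  (0, 31/5) → Z = -372/5
  (1577/56, 243/14) → Z = -1509/4
  (0, 130) → Z = -1560

The minimum is at (0, 130). Substituting into each constraint, equality holds for (v) and (vi); the remaining constraints have slack.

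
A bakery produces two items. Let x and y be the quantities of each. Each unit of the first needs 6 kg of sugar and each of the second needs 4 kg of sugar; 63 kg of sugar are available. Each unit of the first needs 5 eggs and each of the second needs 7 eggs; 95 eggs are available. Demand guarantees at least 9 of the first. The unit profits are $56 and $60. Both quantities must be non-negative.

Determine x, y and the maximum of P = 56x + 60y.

x = 9, y = 9/4, maximum P = 639

At the optimal vertex, 6x + 4y = 63 and x = 9.
Solving simultaneously gives x = 9, y = 9/4.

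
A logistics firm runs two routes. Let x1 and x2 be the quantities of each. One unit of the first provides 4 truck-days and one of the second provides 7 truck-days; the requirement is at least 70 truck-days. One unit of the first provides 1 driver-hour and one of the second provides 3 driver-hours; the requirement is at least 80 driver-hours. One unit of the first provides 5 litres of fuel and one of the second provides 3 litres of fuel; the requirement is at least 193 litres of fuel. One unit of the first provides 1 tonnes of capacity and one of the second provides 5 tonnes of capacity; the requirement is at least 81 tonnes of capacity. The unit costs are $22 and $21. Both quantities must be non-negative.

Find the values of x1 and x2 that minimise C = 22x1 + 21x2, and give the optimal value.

Feasible corners and C = 22x1 + 21x2:
  (0, 193/3) → C = 1351
  (81, 0) → C = 1782
  (113/4, 69/4) → C = 3935/4
  (157/2, 1/2) → C = 3475/2
The feasible region is unbounded (it extends along (0, 1), (1, 0)), but C strictly increases along every unbounded feasible direction, so there is no improving ray and the minimum is attained at a vertex.

At the optimal vertex, x1 + 3x2 = 80 and 5x1 + 3x2 = 193.
Solving simultaneously gives x1 = 113/4, x2 = 69/4.

x1 = 113/4, x2 = 69/4, minimum C = 3935/4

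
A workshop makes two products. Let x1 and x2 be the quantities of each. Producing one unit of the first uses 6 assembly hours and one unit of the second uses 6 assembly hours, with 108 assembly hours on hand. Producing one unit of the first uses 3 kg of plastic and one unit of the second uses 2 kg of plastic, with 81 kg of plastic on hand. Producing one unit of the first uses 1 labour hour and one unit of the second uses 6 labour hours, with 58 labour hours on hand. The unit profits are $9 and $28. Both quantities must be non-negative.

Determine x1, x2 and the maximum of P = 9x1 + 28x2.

x1 = 10, x2 = 8, maximum P = 314

Vertices and P = 9x1 + 28x2:
  (0, 0) → P = 0
  (0, 29/3) → P = 812/3
  (18, 0) → P = 162
  (10, 8) → P = 314

The optimum lies where 6x1 + 6x2 = 108 and x1 + 6x2 = 58.
Solving simultaneously gives x1 = 10, x2 = 8.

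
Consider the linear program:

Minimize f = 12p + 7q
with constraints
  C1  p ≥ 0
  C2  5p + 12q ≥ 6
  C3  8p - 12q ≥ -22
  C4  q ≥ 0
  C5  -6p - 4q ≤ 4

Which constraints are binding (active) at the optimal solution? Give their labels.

C1 and C2

Vertices and f = 12p + 7q:
  (0, 1/2) → f = 7/2
  (0, 11/6) → f = 77/6
  (6/5, 0) → f = 72/5
The feasible region is unbounded (it extends along (1, 0), (3, 2)), but f strictly increases along every unbounded feasible direction, so there is no improving ray and the minimum is attained at a vertex.

The minimum is at (0, 1/2). Substituting into each constraint, equality holds for C1 and C2; the remaining constraints have slack.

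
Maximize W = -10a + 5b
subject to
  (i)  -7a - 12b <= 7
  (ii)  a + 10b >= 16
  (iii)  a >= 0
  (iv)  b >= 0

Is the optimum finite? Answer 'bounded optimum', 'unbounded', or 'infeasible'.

unbounded

From the feasible point (0, 8/5), moving in the direction (0, 1) keeps every constraint satisfied while W increases without bound.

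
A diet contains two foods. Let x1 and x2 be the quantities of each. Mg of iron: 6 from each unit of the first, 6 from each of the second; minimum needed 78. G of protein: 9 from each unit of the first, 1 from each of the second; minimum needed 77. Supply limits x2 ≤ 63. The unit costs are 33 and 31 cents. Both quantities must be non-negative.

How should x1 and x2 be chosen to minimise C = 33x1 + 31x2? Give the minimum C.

x1 = 8, x2 = 5, minimum C = 419

Feasible corners and C = 33x1 + 31x2:
  (13, 0) → C = 429
  (8, 5) → C = 419
  (14/9, 63) → C = 6013/3
The feasible region is unbounded (it extends along (1, 0)), but C strictly increases along every unbounded feasible direction, so there is no improving ray and the minimum is attained at a vertex.

At the optimal vertex, 6x1 + 6x2 = 78 and 9x1 + x2 = 77.
Solving simultaneously gives x1 = 8, x2 = 5.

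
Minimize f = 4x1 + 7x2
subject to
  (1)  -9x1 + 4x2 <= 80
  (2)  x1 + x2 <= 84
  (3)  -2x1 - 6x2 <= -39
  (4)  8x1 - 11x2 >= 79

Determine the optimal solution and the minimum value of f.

Corner points and f = 4x1 + 7x2:
  (465/4, -129/4) → f = 957/4
  (1003/19, 593/19) → f = 8163/19
  (129/10, 11/5) → f = 67

x1 = 129/10, x2 = 11/5, minimum f = 67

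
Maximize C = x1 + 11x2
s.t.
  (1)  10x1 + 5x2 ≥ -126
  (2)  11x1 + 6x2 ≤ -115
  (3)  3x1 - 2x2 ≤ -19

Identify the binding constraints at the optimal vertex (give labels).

Feasible corners and C = x1 + 11x2:
  (-181/5, 236/5) → C = 483
  (-347/35, -188/35) → C = -69
  (-43/5, -17/5) → C = -46

The maximum is at (-181/5, 236/5). Substituting into each constraint, equality holds for (1) and (2); the remaining constraints have slack.

(1) and (2)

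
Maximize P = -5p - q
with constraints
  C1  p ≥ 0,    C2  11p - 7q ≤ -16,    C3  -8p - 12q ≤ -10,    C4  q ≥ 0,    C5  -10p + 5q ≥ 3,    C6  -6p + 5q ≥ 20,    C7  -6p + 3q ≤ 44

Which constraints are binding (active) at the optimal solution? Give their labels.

Vertices and P = -5p - q:
  (0, 4) → P = -4
  (0, 44/3) → P = -44/3
  (17/4, 91/10) → P = -607/20
The feasible region is unbounded (it extends along (1, 2)), but P strictly decreases along every unbounded feasible direction, so there is no improving ray and the maximum is attained at a vertex.

The maximum is at (0, 4). Substituting into each constraint, equality holds for C1 and C6; the remaining constraints have slack.

C1 and C6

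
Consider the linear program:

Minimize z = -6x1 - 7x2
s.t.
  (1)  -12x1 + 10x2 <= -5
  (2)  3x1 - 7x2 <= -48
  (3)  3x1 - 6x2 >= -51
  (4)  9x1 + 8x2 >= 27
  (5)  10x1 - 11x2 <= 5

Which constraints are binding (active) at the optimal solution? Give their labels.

Corner points and z = -6x1 - 7x2:
  (515/54, 197/18) → z = -803/6
  (90/7, 209/14) → z = -2543/14
  (563/37, 495/37) → z = -6843/37
  (197/9, 175/9) → z = -2407/9

The minimum is at (197/9, 175/9). Substituting into each constraint, equality holds for (3) and (5); the remaining constraints have slack.

(3) and (5)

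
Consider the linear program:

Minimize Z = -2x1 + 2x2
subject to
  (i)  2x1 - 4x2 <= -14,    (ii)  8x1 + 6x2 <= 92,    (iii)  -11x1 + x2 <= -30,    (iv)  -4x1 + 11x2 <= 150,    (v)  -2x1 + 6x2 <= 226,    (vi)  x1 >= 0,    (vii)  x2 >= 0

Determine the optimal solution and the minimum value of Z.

Feasible corners and Z = -2x1 + 2x2:
  (71/11, 74/11) → Z = 6/11
  (67/21, 107/21) → Z = 80/21
  (136/37, 386/37) → Z = 500/37

x1 = 71/11, x2 = 74/11, minimum Z = 6/11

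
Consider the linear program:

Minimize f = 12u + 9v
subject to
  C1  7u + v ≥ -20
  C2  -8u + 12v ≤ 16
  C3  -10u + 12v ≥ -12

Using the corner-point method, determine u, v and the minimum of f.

u = -114/47, v = -142/47, minimum f = -2646/47

Corner points and f = 12u + 9v:
  (-64/23, -12/23) → f = -876/23
  (-114/47, -142/47) → f = -2646/47
  (14, 32/3) → f = 264

The optimum lies where 7u + v = -20 and -10u + 12v = -12.
Solving simultaneously gives u = -114/47, v = -142/47.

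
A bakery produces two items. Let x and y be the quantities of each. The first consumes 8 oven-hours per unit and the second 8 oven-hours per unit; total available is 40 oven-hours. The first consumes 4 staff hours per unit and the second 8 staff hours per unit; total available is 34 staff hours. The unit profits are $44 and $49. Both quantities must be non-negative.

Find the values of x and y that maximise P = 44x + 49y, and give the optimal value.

x = 3/2, y = 7/2, maximum P = 475/2

Extreme points and P = 44x + 49y:
  (0, 0) → P = 0
  (0, 17/4) → P = 833/4
  (5, 0) → P = 220
  (3/2, 7/2) → P = 475/2

At the optimal vertex, 8x + 8y = 40 and 4x + 8y = 34.
Solving simultaneously gives x = 3/2, y = 7/2.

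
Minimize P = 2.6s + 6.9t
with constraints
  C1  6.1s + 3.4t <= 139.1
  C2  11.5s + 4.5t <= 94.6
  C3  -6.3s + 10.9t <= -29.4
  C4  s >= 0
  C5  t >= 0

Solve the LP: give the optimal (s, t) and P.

s = 14/3, t = 0, minimum P = 182/15

Extreme points and P = 2.6s + 6.9t:
  (58172/7685, 12894/7685) → P = 1201079/38425
  (946/115, 0) → P = 12298/575
  (14/3, 0) → P = 182/15

The binding constraints are -6.3s + 10.9t = -29.4 and t = 0.
Solving simultaneously gives s = 14/3, t = 0.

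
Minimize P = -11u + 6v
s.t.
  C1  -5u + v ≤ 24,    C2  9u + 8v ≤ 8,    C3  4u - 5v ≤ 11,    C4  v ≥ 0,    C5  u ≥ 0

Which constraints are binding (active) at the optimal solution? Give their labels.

C2 and C4

Feasible corners and P = -11u + 6v:
  (8/9, 0) → P = -88/9
  (0, 1) → P = 6
  (0, 0) → P = 0

The minimum is at (8/9, 0). Substituting into each constraint, equality holds for C2 and C4; the remaining constraints have slack.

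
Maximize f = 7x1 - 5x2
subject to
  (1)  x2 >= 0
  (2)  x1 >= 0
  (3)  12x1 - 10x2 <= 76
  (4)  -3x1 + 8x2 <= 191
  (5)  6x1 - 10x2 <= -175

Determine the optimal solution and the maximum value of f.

Feasible corners and f = 7x1 - 5x2:
  (0, 191/8) → f = -955/8
  (0, 35/2) → f = -175/2
  (85/3, 69/2) → f = 155/6

The optimum lies where -3x1 + 8x2 = 191 and 6x1 - 10x2 = -175.
Solving simultaneously gives x1 = 85/3, x2 = 69/2.

x1 = 85/3, x2 = 69/2, maximum f = 155/6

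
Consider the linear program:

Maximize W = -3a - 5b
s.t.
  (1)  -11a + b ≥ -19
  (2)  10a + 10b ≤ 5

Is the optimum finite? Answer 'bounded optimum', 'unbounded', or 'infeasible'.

unbounded

From the feasible point (13/8, -9/8), moving in the direction (-1, -11) keeps every constraint satisfied while W increases without bound.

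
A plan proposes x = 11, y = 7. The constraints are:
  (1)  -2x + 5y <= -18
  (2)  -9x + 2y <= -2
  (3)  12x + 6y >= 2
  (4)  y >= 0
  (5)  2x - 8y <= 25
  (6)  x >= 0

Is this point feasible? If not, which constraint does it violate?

not feasible — violates (1)

Constraint (1): -2x + 5y = 13, which is not ≤ -18. All other constraints are satisfied.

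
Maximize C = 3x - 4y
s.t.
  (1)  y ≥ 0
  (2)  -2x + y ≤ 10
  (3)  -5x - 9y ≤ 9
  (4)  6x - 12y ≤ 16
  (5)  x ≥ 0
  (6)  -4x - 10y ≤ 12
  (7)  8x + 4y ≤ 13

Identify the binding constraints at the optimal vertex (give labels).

Feasible corners and C = 3x - 4y:
  (0, 0) → C = 0
  (13/8, 0) → C = 39/8
  (0, 13/4) → C = -13

The maximum is at (13/8, 0). Substituting into each constraint, equality holds for (1) and (7); the remaining constraints have slack.

(1) and (7)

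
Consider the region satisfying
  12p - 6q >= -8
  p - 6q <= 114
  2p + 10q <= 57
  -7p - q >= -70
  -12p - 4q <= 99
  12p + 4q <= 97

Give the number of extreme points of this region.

6

Of the 14 pairwise boundary intersections, those satisfying every inequality are:
  (131/66, 175/33)
  (-313/60, -91/10)
  (534/43, -728/43)
  (-69/38, -1467/76)
  (53/8, 35/8)
  (183/16, -161/16)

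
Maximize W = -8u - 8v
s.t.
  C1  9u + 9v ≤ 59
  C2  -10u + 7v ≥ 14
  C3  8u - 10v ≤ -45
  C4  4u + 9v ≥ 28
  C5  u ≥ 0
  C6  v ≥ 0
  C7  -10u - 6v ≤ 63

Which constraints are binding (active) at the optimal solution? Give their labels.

C3 and C5

Vertices and W = -8u - 8v:
  (185/162, 877/162) → W = -472/9
  (0, 59/9) → W = -472/9
  (0, 9/2) → W = -36

The maximum is at (0, 9/2). Substituting into each constraint, equality holds for C3 and C5; the remaining constraints have slack.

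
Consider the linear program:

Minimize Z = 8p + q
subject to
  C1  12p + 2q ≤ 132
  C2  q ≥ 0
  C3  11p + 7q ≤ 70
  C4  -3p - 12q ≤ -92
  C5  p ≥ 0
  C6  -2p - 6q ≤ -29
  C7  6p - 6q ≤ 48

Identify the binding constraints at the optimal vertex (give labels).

Corner points and Z = 8p + q:
  (196/111, 802/111) → Z = 790/37
  (0, 10) → Z = 10
  (0, 23/3) → Z = 23/3

The minimum is at (0, 23/3). Substituting into each constraint, equality holds for C4 and C5; the remaining constraints have slack.

C4 and C5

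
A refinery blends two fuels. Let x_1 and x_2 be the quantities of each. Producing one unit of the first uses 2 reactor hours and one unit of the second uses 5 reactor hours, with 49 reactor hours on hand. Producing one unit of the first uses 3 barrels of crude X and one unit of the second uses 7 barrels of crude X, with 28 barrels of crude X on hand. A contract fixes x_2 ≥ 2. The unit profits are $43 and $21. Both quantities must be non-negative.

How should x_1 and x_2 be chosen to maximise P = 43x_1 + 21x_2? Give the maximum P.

x_1 = 14/3, x_2 = 2, maximum P = 728/3

Feasible corners and P = 43x_1 + 21x_2:
  (0, 4) → P = 84
  (0, 2) → P = 42
  (14/3, 2) → P = 728/3

At the optimal vertex, 3x_1 + 7x_2 = 28 and x_2 = 2.
Solving simultaneously gives x_1 = 14/3, x_2 = 2.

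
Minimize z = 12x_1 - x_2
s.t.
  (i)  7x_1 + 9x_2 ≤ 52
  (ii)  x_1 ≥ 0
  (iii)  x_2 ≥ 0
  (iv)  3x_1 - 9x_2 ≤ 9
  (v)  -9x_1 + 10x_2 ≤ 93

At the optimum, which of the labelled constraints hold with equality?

(i) and (ii)

Extreme points and z = 12x_1 - x_2:
  (0, 52/9) → z = -52/9
  (61/10, 31/30) → z = 433/6
  (0, 0) → z = 0
  (3, 0) → z = 36

The minimum is at (0, 52/9). Substituting into each constraint, equality holds for (i) and (ii); the remaining constraints have slack.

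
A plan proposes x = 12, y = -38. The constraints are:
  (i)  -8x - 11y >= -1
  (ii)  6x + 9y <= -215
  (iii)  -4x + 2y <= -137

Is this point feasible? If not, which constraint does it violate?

not feasible — violates (iii)

Constraint (iii): -4x + 2y = -124, which is not ≤ -137. All other constraints are satisfied.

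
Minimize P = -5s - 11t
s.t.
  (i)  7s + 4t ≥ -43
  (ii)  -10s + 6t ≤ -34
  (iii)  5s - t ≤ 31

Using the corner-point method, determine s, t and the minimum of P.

Vertices and P = -5s - 11t:
  (-61/41, -334/41) → P = 3979/41
  (3, -16) → P = 161
  (38/5, 7) → P = -115

At the optimal vertex, -10s + 6t = -34 and 5s - t = 31.
Solving simultaneously gives s = 38/5, t = 7.

s = 38/5, t = 7, minimum P = -115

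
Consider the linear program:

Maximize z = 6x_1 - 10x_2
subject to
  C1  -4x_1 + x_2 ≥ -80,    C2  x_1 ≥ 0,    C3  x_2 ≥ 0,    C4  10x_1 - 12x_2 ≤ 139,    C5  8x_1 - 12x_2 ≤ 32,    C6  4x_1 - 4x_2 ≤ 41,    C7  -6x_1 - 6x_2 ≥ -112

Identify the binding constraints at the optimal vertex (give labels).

C3 and C5

Corner points and z = 6x_1 - 10x_2:
  (0, 0) → z = 0
  (0, 56/3) → z = -560/3
  (4, 0) → z = 24
  (64/5, 88/15) → z = 272/15

The maximum is at (4, 0). Substituting into each constraint, equality holds for C3 and C5; the remaining constraints have slack.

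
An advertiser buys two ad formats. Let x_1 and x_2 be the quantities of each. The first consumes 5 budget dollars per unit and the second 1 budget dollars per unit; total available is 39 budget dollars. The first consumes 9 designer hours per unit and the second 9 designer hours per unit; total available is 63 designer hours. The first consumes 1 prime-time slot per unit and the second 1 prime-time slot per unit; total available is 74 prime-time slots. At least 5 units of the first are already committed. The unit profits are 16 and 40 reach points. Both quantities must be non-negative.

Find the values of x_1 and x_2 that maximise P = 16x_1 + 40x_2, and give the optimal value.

x_1 = 5, x_2 = 2, maximum P = 160

Corner points and P = 16x_1 + 40x_2:
  (7, 0) → P = 112
  (5, 0) → P = 80
  (5, 2) → P = 160

The optimum lies where 9x_1 + 9x_2 = 63 and x_1 = 5.
Solving simultaneously gives x_1 = 5, x_2 = 2.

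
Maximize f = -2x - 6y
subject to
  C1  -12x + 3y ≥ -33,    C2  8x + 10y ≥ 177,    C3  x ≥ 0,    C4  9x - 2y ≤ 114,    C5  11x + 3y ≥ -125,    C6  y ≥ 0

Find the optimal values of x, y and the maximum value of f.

x = 287/48, y = 155/12, maximum f = -2147/24

Feasible corners and f = -2x - 6y:
  (287/48, 155/12) → f = -2147/24
  (92, 357) → f = -2326
  (0, 177/10) → f = -531/5
The feasible region is unbounded (it extends along (0, 1), (2, 9)), but f strictly decreases along every unbounded feasible direction, so there is no improving ray and the maximum is attained at a vertex.

The binding constraints are -12x + 3y = -33 and 8x + 10y = 177.
Solving simultaneously gives x = 287/48, y = 155/12.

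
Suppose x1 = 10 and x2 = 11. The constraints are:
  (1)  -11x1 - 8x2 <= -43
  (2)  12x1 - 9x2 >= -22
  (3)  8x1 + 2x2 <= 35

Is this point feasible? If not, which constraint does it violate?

not feasible — violates (3)

Constraint (3): 8x1 + 2x2 = 102, which is not ≤ 35. All other constraints are satisfied.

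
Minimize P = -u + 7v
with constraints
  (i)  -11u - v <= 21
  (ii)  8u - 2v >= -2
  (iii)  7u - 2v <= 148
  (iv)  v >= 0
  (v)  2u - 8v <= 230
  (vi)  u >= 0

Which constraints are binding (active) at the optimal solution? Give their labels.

(iii) and (iv)

Corner points and P = -u + 7v:
  (0, 1) → P = 7
  (148/7, 0) → P = -148/7
  (0, 0) → P = 0
The feasible region is unbounded (it extends along (2, 7), (1, 4)), but P strictly increases along every unbounded feasible direction, so there is no improving ray and the minimum is attained at a vertex.

The minimum is at (148/7, 0). Substituting into each constraint, equality holds for (iii) and (iv); the remaining constraints have slack.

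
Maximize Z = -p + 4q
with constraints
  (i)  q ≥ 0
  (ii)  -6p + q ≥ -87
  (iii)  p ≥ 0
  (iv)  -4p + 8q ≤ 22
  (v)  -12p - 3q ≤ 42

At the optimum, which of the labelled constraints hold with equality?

(ii) and (iv)

Feasible corners and Z = -p + 4q:
  (29/2, 0) → Z = -29/2
  (0, 0) → Z = 0
  (359/22, 120/11) → Z = 601/22
  (0, 11/4) → Z = 11

The maximum is at (359/22, 120/11). Substituting into each constraint, equality holds for (ii) and (iv); the remaining constraints have slack.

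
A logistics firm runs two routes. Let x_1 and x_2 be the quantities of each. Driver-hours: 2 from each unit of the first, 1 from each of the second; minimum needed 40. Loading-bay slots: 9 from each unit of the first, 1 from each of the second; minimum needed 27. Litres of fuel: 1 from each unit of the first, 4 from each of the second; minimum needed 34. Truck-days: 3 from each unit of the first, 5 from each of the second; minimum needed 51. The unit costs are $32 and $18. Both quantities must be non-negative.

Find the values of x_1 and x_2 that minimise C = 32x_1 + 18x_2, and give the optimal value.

Vertices and C = 32x_1 + 18x_2:
  (0, 40) → C = 720
  (34, 0) → C = 1088
  (18, 4) → C = 648
The feasible region is unbounded (it extends along (0, 1), (1, 0)), but C strictly increases along every unbounded feasible direction, so there is no improving ray and the minimum is attained at a vertex.

The optimum lies where 2x_1 + x_2 = 40 and x_1 + 4x_2 = 34.
Solving simultaneously gives x_1 = 18, x_2 = 4.

x_1 = 18, x_2 = 4, minimum C = 648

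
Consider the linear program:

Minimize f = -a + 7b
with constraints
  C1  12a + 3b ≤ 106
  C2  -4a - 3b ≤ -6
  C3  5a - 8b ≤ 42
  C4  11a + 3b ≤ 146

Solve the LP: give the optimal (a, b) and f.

a = 174/47, b = -138/47, minimum f = -1140/47

Extreme points and f = -a + 7b:
  (974/111, 26/111) → f = -264/37
  (-40, 586/3) → f = 4222/3
  (174/47, -138/47) → f = -1140/47
The feasible region is unbounded (it extends along (-3, 4), (-3, 11)), but f strictly increases along every unbounded feasible direction, so there is no improving ray and the minimum is attained at a vertex.

At the optimal vertex, -4a - 3b = -6 and 5a - 8b = 42.
Solving simultaneously gives a = 174/47, b = -138/47.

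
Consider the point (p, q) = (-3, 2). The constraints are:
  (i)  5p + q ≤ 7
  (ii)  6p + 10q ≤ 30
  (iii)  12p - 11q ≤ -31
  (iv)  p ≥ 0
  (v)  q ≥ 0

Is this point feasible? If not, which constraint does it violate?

Constraint (iv): p = -3, which is not ≥ 0. All other constraints are satisfied.

not feasible — violates (iv)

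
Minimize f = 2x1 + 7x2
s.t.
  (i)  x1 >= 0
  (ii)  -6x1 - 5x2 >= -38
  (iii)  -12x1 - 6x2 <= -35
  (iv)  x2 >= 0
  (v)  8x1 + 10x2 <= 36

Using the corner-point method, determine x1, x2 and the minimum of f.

x1 = 35/12, x2 = 0, minimum f = 35/6

Extreme points and f = 2x1 + 7x2:
  (35/12, 0) → f = 35/6
  (67/36, 19/9) → f = 37/2
  (9/2, 0) → f = 9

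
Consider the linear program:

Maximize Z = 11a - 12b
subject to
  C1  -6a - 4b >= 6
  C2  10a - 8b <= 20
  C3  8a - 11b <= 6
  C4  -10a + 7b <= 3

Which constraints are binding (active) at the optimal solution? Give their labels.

Extreme points and Z = 11a - 12b:
  (-3/7, -6/7) → Z = 39/7
  (-27/41, -21/41) → Z = -45/41
  (-25/18, -14/9) → Z = 61/18

The maximum is at (-3/7, -6/7). Substituting into each constraint, equality holds for C1 and C3; the remaining constraints have slack.

C1 and C3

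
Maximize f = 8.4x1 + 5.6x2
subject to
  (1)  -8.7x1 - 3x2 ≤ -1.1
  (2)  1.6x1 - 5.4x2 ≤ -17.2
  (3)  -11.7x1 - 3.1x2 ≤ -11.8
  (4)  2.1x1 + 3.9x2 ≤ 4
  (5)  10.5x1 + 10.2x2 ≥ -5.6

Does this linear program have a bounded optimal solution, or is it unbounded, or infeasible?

infeasible

The boundaries 1.6x1 - 5.4x2 = -17.2 and -11.7x1 - 3.1x2 = -11.8 meet at (520/3407, 11006/3407), but that point violates 2.1x1 + 3.9x2 ≤ 4. Every candidate vertex is excluded by some other constraint, so the feasible region is empty.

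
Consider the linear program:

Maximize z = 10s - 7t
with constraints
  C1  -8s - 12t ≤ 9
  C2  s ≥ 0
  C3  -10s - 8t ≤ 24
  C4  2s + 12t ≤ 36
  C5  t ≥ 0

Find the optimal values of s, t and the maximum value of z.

s = 18, t = 0, maximum z = 180

Feasible corners and z = 10s - 7t:
  (0, 3) → z = -21
  (0, 0) → z = 0
  (18, 0) → z = 180

The optimum lies where 2s + 12t = 36 and t = 0.
Solving simultaneously gives s = 18, t = 0.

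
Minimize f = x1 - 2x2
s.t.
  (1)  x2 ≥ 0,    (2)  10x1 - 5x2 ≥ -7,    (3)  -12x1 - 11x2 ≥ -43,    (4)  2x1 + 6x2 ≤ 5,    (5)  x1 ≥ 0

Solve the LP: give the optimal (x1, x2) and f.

x1 = 0, x2 = 5/6, minimum f = -5/3

Extreme points and f = x1 - 2x2:
  (5/2, 0) → f = 5/2
  (0, 0) → f = 0
  (0, 5/6) → f = -5/3

The optimum lies where 2x1 + 6x2 = 5 and x1 = 0.
Solving simultaneously gives x1 = 0, x2 = 5/6.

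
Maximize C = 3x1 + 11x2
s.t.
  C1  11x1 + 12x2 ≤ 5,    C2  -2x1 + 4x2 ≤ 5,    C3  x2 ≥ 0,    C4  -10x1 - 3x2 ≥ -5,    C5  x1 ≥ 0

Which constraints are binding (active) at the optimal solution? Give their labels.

C1 and C5

Extreme points and C = 3x1 + 11x2:
  (5/11, 0) → C = 15/11
  (0, 5/12) → C = 55/12
  (0, 0) → C = 0

The maximum is at (0, 5/12). Substituting into each constraint, equality holds for C1 and C5; the remaining constraints have slack.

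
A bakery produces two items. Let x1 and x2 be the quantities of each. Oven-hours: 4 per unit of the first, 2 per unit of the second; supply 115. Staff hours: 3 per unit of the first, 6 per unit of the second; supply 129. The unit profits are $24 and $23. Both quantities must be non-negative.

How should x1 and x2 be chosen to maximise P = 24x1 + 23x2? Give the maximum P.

Extreme points and P = 24x1 + 23x2:
  (0, 0) → P = 0
  (0, 43/2) → P = 989/2
  (115/4, 0) → P = 690
  (24, 19/2) → P = 1589/2

At the optimal vertex, 4x1 + 2x2 = 115 and 3x1 + 6x2 = 129.
Solving simultaneously gives x1 = 24, x2 = 19/2.

x1 = 24, x2 = 19/2, maximum P = 1589/2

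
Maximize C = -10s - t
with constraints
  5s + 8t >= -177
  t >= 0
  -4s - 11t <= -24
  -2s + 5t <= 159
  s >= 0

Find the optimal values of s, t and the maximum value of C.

The feasible region is unbounded (it extends along (5, 2), (1, 0)), but C strictly decreases along every unbounded feasible direction, so there is no improving ray and the maximum is attained at a vertex.

s = 0, t = 24/11, maximum C = -24/11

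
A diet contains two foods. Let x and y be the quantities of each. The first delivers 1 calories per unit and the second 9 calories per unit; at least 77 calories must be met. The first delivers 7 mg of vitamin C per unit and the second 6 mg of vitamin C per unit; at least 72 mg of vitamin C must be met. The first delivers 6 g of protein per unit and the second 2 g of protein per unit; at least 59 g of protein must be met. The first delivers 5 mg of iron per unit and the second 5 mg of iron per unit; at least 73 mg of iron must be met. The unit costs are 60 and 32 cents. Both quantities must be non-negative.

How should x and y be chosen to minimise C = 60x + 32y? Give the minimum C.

x = 29/4, y = 31/4, minimum C = 683

Corner points and C = 60x + 32y:
  (0, 59/2) → C = 944
  (77, 0) → C = 4620
  (29/4, 31/4) → C = 683
The feasible region is unbounded (it extends along (0, 1), (1, 0)), but C strictly increases along every unbounded feasible direction, so there is no improving ray and the minimum is attained at a vertex.

At the optimal vertex, x + 9y = 77 and 6x + 2y = 59.
Solving simultaneously gives x = 29/4, y = 31/4.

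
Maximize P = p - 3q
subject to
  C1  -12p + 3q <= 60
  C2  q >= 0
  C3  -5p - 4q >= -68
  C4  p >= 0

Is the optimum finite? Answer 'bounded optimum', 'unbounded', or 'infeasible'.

Extreme points and P = p - 3q:
  (68/5, 0) → P = 68/5
  (0, 0) → P = 0
  (0, 17) → P = -51
The feasible region has finitely many vertices and no improving ray; the maximum is 68/5 at (68/5, 0).

bounded optimum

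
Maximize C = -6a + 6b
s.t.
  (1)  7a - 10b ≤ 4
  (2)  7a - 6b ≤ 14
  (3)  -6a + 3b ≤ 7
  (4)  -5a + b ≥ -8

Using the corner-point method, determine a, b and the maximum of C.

a = 31/9, b = 83/9, maximum C = 104/3

Corner points and C = -6a + 6b:
  (-82/39, -73/39) → C = 18/13
  (76/43, 36/43) → C = -240/43
  (31/9, 83/9) → C = 104/3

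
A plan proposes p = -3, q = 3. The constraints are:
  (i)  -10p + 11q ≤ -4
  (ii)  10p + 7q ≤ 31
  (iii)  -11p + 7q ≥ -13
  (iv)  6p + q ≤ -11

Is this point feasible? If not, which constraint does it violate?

not feasible — violates (i)

Constraint (i): -10p + 11q = 63, which is not ≤ -4. All other constraints are satisfied.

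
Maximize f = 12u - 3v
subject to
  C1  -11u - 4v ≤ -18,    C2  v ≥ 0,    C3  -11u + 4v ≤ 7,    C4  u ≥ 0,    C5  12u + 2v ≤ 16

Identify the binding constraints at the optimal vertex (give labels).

C1 and C5

Extreme points and f = 12u - 3v:
  (1/2, 25/8) → f = -27/8
  (14/13, 20/13) → f = 108/13
  (5/7, 26/7) → f = -18/7

The maximum is at (14/13, 20/13). Substituting into each constraint, equality holds for C1 and C5; the remaining constraints have slack.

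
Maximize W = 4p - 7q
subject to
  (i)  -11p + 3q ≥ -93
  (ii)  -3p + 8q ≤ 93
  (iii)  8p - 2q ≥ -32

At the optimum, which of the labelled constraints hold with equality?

Feasible corners and W = 4p - 7q:
  (1023/79, 1302/79) → W = -5022/79
  (-141, -548) → W = 3272
  (-35/29, 324/29) → W = -2408/29

The maximum is at (-141, -548). Substituting into each constraint, equality holds for (i) and (iii); the remaining constraints have slack.

(i) and (iii)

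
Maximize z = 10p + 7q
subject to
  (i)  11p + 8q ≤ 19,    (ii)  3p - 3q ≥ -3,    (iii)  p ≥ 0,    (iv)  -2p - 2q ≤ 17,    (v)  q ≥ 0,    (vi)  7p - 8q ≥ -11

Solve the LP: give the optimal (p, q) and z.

Vertices and z = 10p + 7q:
  (11/19, 30/19) → z = 320/19
  (19/11, 0) → z = 190/11
  (0, 1) → z = 7
  (0, 0) → z = 0

p = 19/11, q = 0, maximum z = 190/11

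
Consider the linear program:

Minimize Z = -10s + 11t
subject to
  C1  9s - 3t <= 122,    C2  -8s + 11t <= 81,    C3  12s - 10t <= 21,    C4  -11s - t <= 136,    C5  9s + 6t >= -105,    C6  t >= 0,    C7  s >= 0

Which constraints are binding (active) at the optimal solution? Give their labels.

Corner points and Z = -10s + 11t:
  (1041/52, 285/13) → Z = 1065/26
  (0, 81/11) → Z = 81
  (7/4, 0) → Z = -35/2
  (0, 0) → Z = 0

The minimum is at (7/4, 0). Substituting into each constraint, equality holds for C3 and C6; the remaining constraints have slack.

C3 and C6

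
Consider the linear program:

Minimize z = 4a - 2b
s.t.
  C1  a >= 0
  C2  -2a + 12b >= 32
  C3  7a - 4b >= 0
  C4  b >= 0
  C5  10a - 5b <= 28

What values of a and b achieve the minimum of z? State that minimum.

Feasible corners and z = 4a - 2b:
  (32/19, 56/19) → z = 16/19
  (248/55, 188/55) → z = 56/5
  (112/5, 196/5) → z = 56/5

The binding constraints are -2a + 12b = 32 and 7a - 4b = 0.
Solving simultaneously gives a = 32/19, b = 56/19.

a = 32/19, b = 56/19, minimum z = 16/19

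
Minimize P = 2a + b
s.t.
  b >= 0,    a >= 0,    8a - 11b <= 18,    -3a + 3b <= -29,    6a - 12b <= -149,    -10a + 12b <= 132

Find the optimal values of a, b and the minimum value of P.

a = 265/6, b = 69/2, minimum P = 737/6

Corner points and P = 2a + b:
  (371/6, 130/3) → P = 167
  (265/6, 69/2) → P = 737/6
  (124, 343/3) → P = 1087/3
The feasible region is unbounded (it extends along (6, 5), (11, 8)), but P strictly increases along every unbounded feasible direction, so there is no improving ray and the minimum is attained at a vertex.

The binding constraints are -3a + 3b = -29 and 6a - 12b = -149.
Solving simultaneously gives a = 265/6, b = 69/2.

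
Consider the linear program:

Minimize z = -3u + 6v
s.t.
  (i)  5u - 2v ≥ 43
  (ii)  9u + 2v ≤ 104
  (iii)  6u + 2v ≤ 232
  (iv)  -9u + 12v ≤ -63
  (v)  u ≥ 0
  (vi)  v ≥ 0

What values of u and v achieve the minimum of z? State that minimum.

u = 104/9, v = 0, minimum z = -104/3

Extreme points and z = -3u + 6v:
  (65/7, 12/7) → z = -123/7
  (43/5, 0) → z = -129/5
  (229/21, 41/14) → z = -106/7
  (104/9, 0) → z = -104/3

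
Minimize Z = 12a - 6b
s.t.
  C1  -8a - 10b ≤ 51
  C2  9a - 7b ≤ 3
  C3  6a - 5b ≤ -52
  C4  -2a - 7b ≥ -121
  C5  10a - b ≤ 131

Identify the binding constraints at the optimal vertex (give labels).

Extreme points and Z = 12a - 6b:
  (-31/4, 11/10) → Z = -498/5
  (-1567/36, 535/18) → Z = -2102/3
  (241/52, 415/26) → Z = -522/13

The minimum is at (-1567/36, 535/18). Substituting into each constraint, equality holds for C1 and C4; the remaining constraints have slack.

C1 and C4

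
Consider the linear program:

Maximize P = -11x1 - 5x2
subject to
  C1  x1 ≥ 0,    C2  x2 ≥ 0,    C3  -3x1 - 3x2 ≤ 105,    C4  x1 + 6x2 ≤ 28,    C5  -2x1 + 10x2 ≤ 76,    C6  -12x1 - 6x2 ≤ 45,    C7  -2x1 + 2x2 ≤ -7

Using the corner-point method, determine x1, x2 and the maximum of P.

Vertices and P = -11x1 - 5x2:
  (28, 0) → P = -308
  (7/2, 0) → P = -77/2
  (7, 7/2) → P = -189/2

The optimum lies where x2 = 0 and -2x1 + 2x2 = -7.
Solving simultaneously gives x1 = 7/2, x2 = 0.

x1 = 7/2, x2 = 0, maximum P = -77/2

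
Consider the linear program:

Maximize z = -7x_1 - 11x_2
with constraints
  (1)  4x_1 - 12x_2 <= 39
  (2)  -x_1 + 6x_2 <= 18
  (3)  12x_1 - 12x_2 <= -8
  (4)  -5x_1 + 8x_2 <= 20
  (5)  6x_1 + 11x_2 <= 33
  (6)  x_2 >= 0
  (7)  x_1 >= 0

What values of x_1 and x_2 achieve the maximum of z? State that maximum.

x_1 = 0, x_2 = 2/3, maximum z = -22/3

Extreme points and z = -7x_1 - 11x_2:
  (77/51, 37/17) → z = -1760/51
  (0, 2/3) → z = -22/3
  (44/103, 285/103) → z = -3443/103
  (0, 5/2) → z = -55/2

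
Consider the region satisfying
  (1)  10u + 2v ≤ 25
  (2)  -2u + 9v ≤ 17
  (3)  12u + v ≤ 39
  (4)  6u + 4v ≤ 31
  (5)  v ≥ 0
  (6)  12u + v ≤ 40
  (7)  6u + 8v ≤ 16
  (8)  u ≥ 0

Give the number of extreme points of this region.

Intersecting each pair of boundary lines and keeping only the points that satisfy every inequality leaves:
  (5/2, 0)
  (42/17, 5/34)
  (4/35, 67/35)
  (0, 17/9)
  (0, 0)

5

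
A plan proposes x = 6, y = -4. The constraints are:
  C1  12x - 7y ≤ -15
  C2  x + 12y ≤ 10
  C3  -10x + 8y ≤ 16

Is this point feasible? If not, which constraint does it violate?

Constraint C1: 12x - 7y = 100, which is not ≤ -15. All other constraints are satisfied.

not feasible — violates C1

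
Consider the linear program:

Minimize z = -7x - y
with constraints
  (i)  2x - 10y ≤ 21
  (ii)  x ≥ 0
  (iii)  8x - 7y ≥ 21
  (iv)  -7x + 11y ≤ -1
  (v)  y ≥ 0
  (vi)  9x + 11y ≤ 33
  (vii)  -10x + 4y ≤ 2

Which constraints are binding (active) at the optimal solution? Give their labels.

Feasible corners and z = -7x - y:
  (21/8, 0) → z = -147/8
  (462/151, 75/151) → z = -3309/151
  (11/3, 0) → z = -77/3

The minimum is at (11/3, 0). Substituting into each constraint, equality holds for (v) and (vi); the remaining constraints have slack.

(v) and (vi)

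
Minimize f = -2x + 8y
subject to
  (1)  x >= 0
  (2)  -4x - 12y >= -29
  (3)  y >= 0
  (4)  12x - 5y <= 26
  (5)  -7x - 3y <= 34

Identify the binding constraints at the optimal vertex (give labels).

Feasible corners and f = -2x + 8y:
  (0, 29/12) → f = 58/3
  (0, 0) → f = 0
  (457/164, 61/41) → f = 519/82
  (13/6, 0) → f = -13/3

The minimum is at (13/6, 0). Substituting into each constraint, equality holds for (3) and (4); the remaining constraints have slack.

(3) and (4)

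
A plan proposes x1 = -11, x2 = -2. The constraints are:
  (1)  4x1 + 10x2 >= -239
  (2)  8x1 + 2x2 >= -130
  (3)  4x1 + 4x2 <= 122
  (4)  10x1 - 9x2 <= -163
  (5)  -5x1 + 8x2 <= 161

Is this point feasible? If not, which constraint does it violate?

Constraint (4): 10x1 - 9x2 = -92, which is not ≤ -163. All other constraints are satisfied.

not feasible — violates (4)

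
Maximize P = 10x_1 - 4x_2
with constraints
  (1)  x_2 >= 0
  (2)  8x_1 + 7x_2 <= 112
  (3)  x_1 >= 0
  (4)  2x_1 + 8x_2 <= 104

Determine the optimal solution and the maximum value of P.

The binding constraints are x_2 = 0 and 8x_1 + 7x_2 = 112.
Solving simultaneously gives x_1 = 14, x_2 = 0.

x_1 = 14, x_2 = 0, maximum P = 140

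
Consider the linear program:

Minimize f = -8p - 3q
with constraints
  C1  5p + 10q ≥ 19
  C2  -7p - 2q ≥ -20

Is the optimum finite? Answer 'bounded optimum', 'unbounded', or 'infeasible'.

From the feasible point (27/10, 11/20), moving in the direction (-2, 7) keeps every constraint satisfied while f decreases without bound.

unbounded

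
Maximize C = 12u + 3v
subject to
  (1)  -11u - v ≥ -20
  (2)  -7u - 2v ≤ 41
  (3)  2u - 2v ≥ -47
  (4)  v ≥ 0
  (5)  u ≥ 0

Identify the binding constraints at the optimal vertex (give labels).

(1) and (5)

Corner points and C = 12u + 3v:
  (20/11, 0) → C = 240/11
  (0, 20) → C = 60
  (0, 0) → C = 0

The maximum is at (0, 20). Substituting into each constraint, equality holds for (1) and (5); the remaining constraints have slack.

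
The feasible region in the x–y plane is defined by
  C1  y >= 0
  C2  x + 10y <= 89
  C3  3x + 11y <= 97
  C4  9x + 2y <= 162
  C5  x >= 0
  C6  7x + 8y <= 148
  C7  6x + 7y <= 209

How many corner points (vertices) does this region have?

Pairwise boundary intersections that survive every other constraint:
  (18, 0)
  (0, 0)
  (0, 97/11)
  (852/53, 235/53)
  (500/29, 99/29)

5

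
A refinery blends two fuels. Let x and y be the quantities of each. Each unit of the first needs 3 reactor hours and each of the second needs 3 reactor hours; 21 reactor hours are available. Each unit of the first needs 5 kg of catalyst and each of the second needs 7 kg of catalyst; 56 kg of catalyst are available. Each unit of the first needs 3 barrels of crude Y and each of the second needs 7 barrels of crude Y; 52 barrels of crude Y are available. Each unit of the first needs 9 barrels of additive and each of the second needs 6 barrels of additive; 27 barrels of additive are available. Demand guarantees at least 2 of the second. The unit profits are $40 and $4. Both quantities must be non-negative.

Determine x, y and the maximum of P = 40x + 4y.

Corner points and P = 40x + 4y:
  (0, 9/2) → P = 18
  (0, 2) → P = 8
  (5/3, 2) → P = 224/3

The optimum lies where 9x + 6y = 27 and y = 2.
Solving simultaneously gives x = 5/3, y = 2.

x = 5/3, y = 2, maximum P = 224/3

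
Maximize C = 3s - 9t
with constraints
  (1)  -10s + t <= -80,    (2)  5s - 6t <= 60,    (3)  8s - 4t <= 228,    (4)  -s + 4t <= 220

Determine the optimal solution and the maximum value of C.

s = 84/11, t = -40/11, maximum C = 612/11

Vertices and C = 3s - 9t:
  (84/11, -40/11) → C = 612/11
  (180/13, 760/13) → C = -6300/13
  (282/7, 165/7) → C = -639/7
  (64, 71) → C = -447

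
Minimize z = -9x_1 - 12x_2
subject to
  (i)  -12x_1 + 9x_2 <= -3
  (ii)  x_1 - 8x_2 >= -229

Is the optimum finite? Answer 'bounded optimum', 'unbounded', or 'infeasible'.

unbounded

From the feasible point (695/29, 917/29), moving in the direction (8, 1) keeps every constraint satisfied while z decreases without bound.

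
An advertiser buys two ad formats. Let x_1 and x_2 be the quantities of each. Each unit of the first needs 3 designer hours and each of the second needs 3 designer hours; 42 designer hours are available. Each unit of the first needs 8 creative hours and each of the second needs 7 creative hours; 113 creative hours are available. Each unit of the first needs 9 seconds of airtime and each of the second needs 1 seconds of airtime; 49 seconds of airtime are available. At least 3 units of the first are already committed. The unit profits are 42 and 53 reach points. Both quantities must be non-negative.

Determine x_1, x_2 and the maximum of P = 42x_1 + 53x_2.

Corner points and P = 42x_1 + 53x_2:
  (49/9, 0) → P = 686/3
  (3, 0) → P = 126
  (35/8, 77/8) → P = 5551/8
  (3, 11) → P = 709

The optimum lies where 3x_1 + 3x_2 = 42 and x_1 = 3.
Solving simultaneously gives x_1 = 3, x_2 = 11.

x_1 = 3, x_2 = 11, maximum P = 709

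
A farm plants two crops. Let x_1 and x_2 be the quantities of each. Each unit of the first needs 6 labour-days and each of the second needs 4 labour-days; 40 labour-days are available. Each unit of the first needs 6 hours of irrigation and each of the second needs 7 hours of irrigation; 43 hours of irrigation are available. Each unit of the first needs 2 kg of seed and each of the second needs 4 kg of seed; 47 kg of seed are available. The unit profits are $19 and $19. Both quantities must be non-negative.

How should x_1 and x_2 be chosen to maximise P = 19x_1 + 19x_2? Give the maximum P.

Corner points and P = 19x_1 + 19x_2:
  (0, 0) → P = 0
  (0, 43/7) → P = 817/7
  (20/3, 0) → P = 380/3
  (6, 1) → P = 133

The optimum lies where 6x_1 + 4x_2 = 40 and 6x_1 + 7x_2 = 43.
Solving simultaneously gives x_1 = 6, x_2 = 1.

x_1 = 6, x_2 = 1, maximum P = 133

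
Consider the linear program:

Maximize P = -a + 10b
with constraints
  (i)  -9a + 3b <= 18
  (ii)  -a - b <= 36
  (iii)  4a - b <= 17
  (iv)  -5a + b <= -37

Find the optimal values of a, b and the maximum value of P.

a = 23, b = 75, maximum P = 727

Extreme points and P = -a + 10b:
  (23, 75) → P = 727
  (43/2, 141/2) → P = 1367/2
  (20, 63) → P = 610

At the optimal vertex, -9a + 3b = 18 and 4a - b = 17.
Solving simultaneously gives a = 23, b = 75.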